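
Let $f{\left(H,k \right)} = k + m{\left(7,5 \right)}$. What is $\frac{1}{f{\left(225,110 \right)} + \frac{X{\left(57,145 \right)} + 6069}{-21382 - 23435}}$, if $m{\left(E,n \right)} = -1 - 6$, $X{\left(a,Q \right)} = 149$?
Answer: $\frac{44817}{4609933} \approx 0.0097218$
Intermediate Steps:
$m{\left(E,n \right)} = -7$ ($m{\left(E,n \right)} = -1 - 6 = -7$)
$f{\left(H,k \right)} = -7 + k$ ($f{\left(H,k \right)} = k - 7 = -7 + k$)
$\frac{1}{f{\left(225,110 \right)} + \frac{X{\left(57,145 \right)} + 6069}{-21382 - 23435}} = \frac{1}{\left(-7 + 110\right) + \frac{149 + 6069}{-21382 - 23435}} = \frac{1}{103 + \frac{6218}{-44817}} = \frac{1}{103 + 6218 \left(- \frac{1}{44817}\right)} = \frac{1}{103 - \frac{6218}{44817}} = \frac{1}{\frac{4609933}{44817}} = \frac{44817}{4609933}$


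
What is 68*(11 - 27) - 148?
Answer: -1236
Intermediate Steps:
68*(11 - 27) - 148 = 68*(-16) - 148 = -1088 - 148 = -1236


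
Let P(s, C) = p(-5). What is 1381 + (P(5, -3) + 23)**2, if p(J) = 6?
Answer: 2222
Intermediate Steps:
P(s, C) = 6
1381 + (P(5, -3) + 23)**2 = 1381 + (6 + 23)**2 = 1381 + 29**2 = 1381 + 841 = 2222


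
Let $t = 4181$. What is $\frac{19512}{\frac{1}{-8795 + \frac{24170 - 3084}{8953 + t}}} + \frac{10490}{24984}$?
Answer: $- \frac{4691763185695591}{27344988} \approx -1.7158 \cdot 10^{8}$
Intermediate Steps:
$\frac{19512}{\frac{1}{-8795 + \frac{24170 - 3084}{8953 + t}}} + \frac{10490}{24984} = \frac{19512}{\frac{1}{-8795 + \frac{24170 - 3084}{8953 + 4181}}} + \frac{10490}{24984} = \frac{19512}{\frac{1}{-8795 + \frac{21086}{13134}}} + 10490 \cdot \frac{1}{24984} = \frac{19512}{\frac{1}{-8795 + 21086 \cdot \frac{1}{13134}}} + \frac{5245}{12492} = \frac{19512}{\frac{1}{-8795 + \frac{10543}{6567}}} + \frac{5245}{12492} = \frac{19512}{\frac{1}{- \frac{57746222}{6567}}} + \frac{5245}{12492} = \frac{19512}{- \frac{6567}{57746222}} + \frac{5245}{12492} = 19512 \left(- \frac{57746222}{6567}\right) + \frac{5245}{12492} = - \frac{375581427888}{2189} + \frac{5245}{12492} = - \frac{4691763185695591}{27344988}$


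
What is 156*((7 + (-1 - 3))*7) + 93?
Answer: 3369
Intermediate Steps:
156*((7 + (-1 - 3))*7) + 93 = 156*((7 - 4)*7) + 93 = 156*(3*7) + 93 = 156*21 + 93 = 3276 + 93 = 3369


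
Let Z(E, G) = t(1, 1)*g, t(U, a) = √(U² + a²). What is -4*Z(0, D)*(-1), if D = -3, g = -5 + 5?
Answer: 0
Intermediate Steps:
g = 0
Z(E, G) = 0 (Z(E, G) = √(1² + 1²)*0 = √(1 + 1)*0 = √2*0 = 0)
-4*Z(0, D)*(-1) = -4*0*(-1) = 0*(-1) = 0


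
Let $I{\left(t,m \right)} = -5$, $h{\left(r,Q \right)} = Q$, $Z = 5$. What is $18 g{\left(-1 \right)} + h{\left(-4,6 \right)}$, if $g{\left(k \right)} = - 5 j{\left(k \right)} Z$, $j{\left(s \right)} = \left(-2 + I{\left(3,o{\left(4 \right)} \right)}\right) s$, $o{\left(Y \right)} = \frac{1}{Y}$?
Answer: $-3144$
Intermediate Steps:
$j{\left(s \right)} = - 7 s$ ($j{\left(s \right)} = \left(-2 - 5\right) s = - 7 s$)
$g{\left(k \right)} = 175 k$ ($g{\left(k \right)} = - 5 \left(- 7 k\right) 5 = 35 k 5 = 175 k$)
$18 g{\left(-1 \right)} + h{\left(-4,6 \right)} = 18 \cdot 175 \left(-1\right) + 6 = 18 \left(-175\right) + 6 = -3150 + 6 = -3144$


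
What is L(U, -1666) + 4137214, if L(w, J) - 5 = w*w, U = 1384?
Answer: 6052675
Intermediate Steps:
L(w, J) = 5 + w² (L(w, J) = 5 + w*w = 5 + w²)
L(U, -1666) + 4137214 = (5 + 1384²) + 4137214 = (5 + 1915456) + 4137214 = 1915461 + 4137214 = 6052675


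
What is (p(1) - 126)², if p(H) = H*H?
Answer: 15625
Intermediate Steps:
p(H) = H²
(p(1) - 126)² = (1² - 126)² = (1 - 126)² = (-125)² = 15625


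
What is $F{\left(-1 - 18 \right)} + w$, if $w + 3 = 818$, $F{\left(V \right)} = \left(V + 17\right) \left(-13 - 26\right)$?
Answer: $893$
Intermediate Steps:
$F{\left(V \right)} = -663 - 39 V$ ($F{\left(V \right)} = \left(17 + V\right) \left(-39\right) = -663 - 39 V$)
$w = 815$ ($w = -3 + 818 = 815$)
$F{\left(-1 - 18 \right)} + w = \left(-663 - 39 \left(-1 - 18\right)\right) + 815 = \left(-663 - -741\right) + 815 = \left(-663 + 741\right) + 815 = 78 + 815 = 893$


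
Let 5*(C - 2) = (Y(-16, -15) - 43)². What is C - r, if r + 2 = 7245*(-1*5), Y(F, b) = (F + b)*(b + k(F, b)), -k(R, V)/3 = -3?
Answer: 201594/5 ≈ 40319.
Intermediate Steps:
k(R, V) = 9 (k(R, V) = -3*(-3) = 9)
Y(F, b) = (9 + b)*(F + b) (Y(F, b) = (F + b)*(b + 9) = (F + b)*(9 + b) = (9 + b)*(F + b))
r = -36227 (r = -2 + 7245*(-1*5) = -2 + 7245*(-5) = -2 - 36225 = -36227)
C = 20459/5 (C = 2 + (((-15)² + 9*(-16) + 9*(-15) - 16*(-15)) - 43)²/5 = 2 + ((225 - 144 - 135 + 240) - 43)²/5 = 2 + (186 - 43)²/5 = 2 + (⅕)*143² = 2 + (⅕)*20449 = 2 + 20449/5 = 20459/5 ≈ 4091.8)
C - r = 20459/5 - 1*(-36227) = 20459/5 + 36227 = 201594/5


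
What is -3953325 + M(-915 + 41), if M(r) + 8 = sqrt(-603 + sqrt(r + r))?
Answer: -3953333 + sqrt(-603 + 2*I*sqrt(437)) ≈ -3.9533e+6 + 24.571*I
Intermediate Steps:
M(r) = -8 + sqrt(-603 + sqrt(2)*sqrt(r)) (M(r) = -8 + sqrt(-603 + sqrt(r + r)) = -8 + sqrt(-603 + sqrt(2*r)) = -8 + sqrt(-603 + sqrt(2)*sqrt(r)))
-3953325 + M(-915 + 41) = -3953325 + (-8 + sqrt(-603 + sqrt(2)*sqrt(-915 + 41))) = -3953325 + (-8 + sqrt(-603 + sqrt(2)*sqrt(-874))) = -3953325 + (-8 + sqrt(-603 + sqrt(2)*(I*sqrt(874)))) = -3953325 + (-8 + sqrt(-603 + 2*I*sqrt(437))) = -3953333 + sqrt(-603 + 2*I*sqrt(437))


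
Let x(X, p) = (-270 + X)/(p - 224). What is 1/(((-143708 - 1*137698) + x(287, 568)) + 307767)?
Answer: 344/9068201 ≈ 3.7935e-5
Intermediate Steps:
x(X, p) = (-270 + X)/(-224 + p)
1/(((-143708 - 1*137698) + x(287, 568)) + 307767) = 1/(((-143708 - 1*137698) + (-270 + 287)/(-224 + 568)) + 307767) = 1/(((-143708 - 137698) + 17/344) + 307767) = 1/((-281406 + (1/344)*17) + 307767) = 1/((-281406 + 17/344) + 307767) = 1/(-96803647/344 + 307767) = 1/(9068201/344) = 344/9068201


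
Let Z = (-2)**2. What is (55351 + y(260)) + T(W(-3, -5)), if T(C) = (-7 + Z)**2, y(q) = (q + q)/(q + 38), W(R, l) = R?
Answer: 8248900/149 ≈ 55362.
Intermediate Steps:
Z = 4
y(q) = 2*q/(38 + q) (y(q) = (2*q)/(38 + q) = 2*q/(38 + q))
T(C) = 9 (T(C) = (-7 + 4)**2 = (-3)**2 = 9)
(55351 + y(260)) + T(W(-3, -5)) = (55351 + 2*260/(38 + 260)) + 9 = (55351 + 2*260/298) + 9 = (55351 + 2*260*(1/298)) + 9 = (55351 + 260/149) + 9 = 8247559/149 + 9 = 8248900/149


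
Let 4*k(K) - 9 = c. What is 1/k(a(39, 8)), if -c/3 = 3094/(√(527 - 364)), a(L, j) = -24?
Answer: -652/9571369 - 12376*√163/28714107 ≈ -0.0055709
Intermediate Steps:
c = -9282*√163/163 (c = -9282/(√(527 - 364)) = -9282/(√163) = -9282*√163/163 ≈ -727.02)
k(K) = 9/4 - 4641*√163/326 (k(K) = 9/4 + (-9282*√163/163)/4 = 9/4 - 4641*√163/326)
1/k(a(39, 8)) = 1/(9/4 - 4641*√163/326)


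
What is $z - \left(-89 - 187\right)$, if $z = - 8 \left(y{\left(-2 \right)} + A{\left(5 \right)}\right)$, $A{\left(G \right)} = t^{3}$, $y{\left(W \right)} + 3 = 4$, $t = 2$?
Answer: $204$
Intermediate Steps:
$y{\left(W \right)} = 1$ ($y{\left(W \right)} = -3 + 4 = 1$)
$A{\left(G \right)} = 8$ ($A{\left(G \right)} = 2^{3} = 8$)
$z = -72$ ($z = - 8 \left(1 + 8\right) = \left(-8\right) 9 = -72$)
$z - \left(-89 - 187\right) = -72 - \left(-89 - 187\right) = -72 - -276 = -72 + 276 = 204$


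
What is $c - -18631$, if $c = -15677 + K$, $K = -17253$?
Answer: $-14299$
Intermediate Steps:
$c = -32930$ ($c = -15677 - 17253 = -32930$)
$c - -18631 = -32930 - -18631 = -32930 + 18631 = -14299$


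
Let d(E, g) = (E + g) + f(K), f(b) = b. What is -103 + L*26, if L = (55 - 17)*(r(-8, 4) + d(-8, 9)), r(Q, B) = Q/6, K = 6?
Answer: 16487/3 ≈ 5495.7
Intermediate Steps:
r(Q, B) = Q/6 (r(Q, B) = Q*(⅙) = Q/6)
d(E, g) = 6 + E + g (d(E, g) = (E + g) + 6 = 6 + E + g)
L = 646/3 (L = (55 - 17)*((⅙)*(-8) + (6 - 8 + 9)) = 38*(-4/3 + 7) = 38*(17/3) = 646/3 ≈ 215.33)
-103 + L*26 = -103 + (646/3)*26 = -103 + 16796/3 = 16487/3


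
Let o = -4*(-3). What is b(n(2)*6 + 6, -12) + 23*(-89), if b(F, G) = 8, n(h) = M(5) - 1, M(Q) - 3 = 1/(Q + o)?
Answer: -2039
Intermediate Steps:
o = 12
M(Q) = 3 + 1/(12 + Q) (M(Q) = 3 + 1/(Q + 12) = 3 + 1/(12 + Q))
n(h) = 35/17 (n(h) = (37 + 3*5)/(12 + 5) - 1 = (37 + 15)/17 - 1 = (1/17)*52 - 1 = 52/17 - 1 = 35/17)
b(n(2)*6 + 6, -12) + 23*(-89) = 8 + 23*(-89) = 8 - 2047 = -2039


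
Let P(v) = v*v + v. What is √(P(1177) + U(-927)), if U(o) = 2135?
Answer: √1388641 ≈ 1178.4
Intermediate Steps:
P(v) = v + v² (P(v) = v² + v = v + v²)
√(P(1177) + U(-927)) = √(1177*(1 + 1177) + 2135) = √(1177*1178 + 2135) = √(1386506 + 2135) = √1388641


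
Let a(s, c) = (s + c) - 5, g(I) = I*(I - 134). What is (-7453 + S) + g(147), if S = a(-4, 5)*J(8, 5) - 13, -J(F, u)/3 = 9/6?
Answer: -5537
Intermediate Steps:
J(F, u) = -9/2 (J(F, u) = -27/6 = -3*3/2 = -9/2)
g(I) = I*(-134 + I)
a(s, c) = -5 + c + s (a(s, c) = (c + s) - 5 = -5 + c + s)
S = 5 (S = (-5 + 5 - 4)*(-9/2) - 13 = -4*(-9/2) - 13 = 18 - 13 = 5)
(-7453 + S) + g(147) = (-7453 + 5) + 147*(-134 + 147) = -7448 + 147*13 = -7448 + 1911 = -5537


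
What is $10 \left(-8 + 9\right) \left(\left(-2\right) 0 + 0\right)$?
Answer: $0$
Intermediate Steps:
$10 \left(-8 + 9\right) \left(\left(-2\right) 0 + 0\right) = 10 \cdot 1 \left(0 + 0\right) = 10 \cdot 0 = 0$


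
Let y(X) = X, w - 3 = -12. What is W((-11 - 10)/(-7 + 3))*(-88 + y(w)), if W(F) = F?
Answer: -2037/4 ≈ -509.25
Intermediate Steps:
w = -9 (w = 3 - 12 = -9)
W((-11 - 10)/(-7 + 3))*(-88 + y(w)) = ((-11 - 10)/(-7 + 3))*(-88 - 9) = -21/(-4)*(-97) = -21*(-1/4)*(-97) = (21/4)*(-97) = -2037/4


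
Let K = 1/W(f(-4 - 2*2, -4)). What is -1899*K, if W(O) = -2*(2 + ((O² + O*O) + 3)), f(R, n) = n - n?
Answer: 1899/10 ≈ 189.90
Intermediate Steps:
f(R, n) = 0
W(O) = -10 - 4*O² (W(O) = -2*(2 + ((O² + O²) + 3)) = -2*(2 + (2*O² + 3)) = -2*(2 + (3 + 2*O²)) = -2*(5 + 2*O²) = -10 - 4*O²)
K = -⅒ (K = 1/(-10 - 4*0²) = 1/(-10 - 4*0) = 1/(-10 + 0) = 1/(-10) = -⅒ ≈ -0.10000)
-1899*K = -1899*(-⅒) = 1899/10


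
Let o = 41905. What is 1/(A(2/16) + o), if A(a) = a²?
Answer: 64/2681921 ≈ 2.3863e-5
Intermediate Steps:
1/(A(2/16) + o) = 1/((2/16)² + 41905) = 1/((2*(1/16))² + 41905) = 1/((⅛)² + 41905) = 1/(1/64 + 41905) = 1/(2681921/64) = 64/2681921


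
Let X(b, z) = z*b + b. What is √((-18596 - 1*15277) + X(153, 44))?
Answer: 2*I*√6747 ≈ 164.28*I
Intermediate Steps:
X(b, z) = b + b*z (X(b, z) = b*z + b = b + b*z)
√((-18596 - 1*15277) + X(153, 44)) = √((-18596 - 1*15277) + 153*(1 + 44)) = √((-18596 - 15277) + 153*45) = √(-33873 + 6885) = √(-26988) = 2*I*√6747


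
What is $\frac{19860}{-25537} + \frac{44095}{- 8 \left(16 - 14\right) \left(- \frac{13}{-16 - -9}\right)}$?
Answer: $- \frac{7886508985}{5311696} \approx -1484.7$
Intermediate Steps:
$\frac{19860}{-25537} + \frac{44095}{- 8 \left(16 - 14\right) \left(- \frac{13}{-16 - -9}\right)} = 19860 \left(- \frac{1}{25537}\right) + \frac{44095}{- 8 \left(16 - 14\right) \left(- \frac{13}{-16 + 9}\right)} = - \frac{19860}{25537} + \frac{44095}{\left(-8\right) 2 \left(- \frac{13}{-7}\right)} = - \frac{19860}{25537} + \frac{44095}{\left(-16\right) \left(\left(-13\right) \left(- \frac{1}{7}\right)\right)} = - \frac{19860}{25537} + \frac{44095}{\left(-16\right) \frac{13}{7}} = - \frac{19860}{25537} + \frac{44095}{- \frac{208}{7}} = - \frac{19860}{25537} + 44095 \left(- \frac{7}{208}\right) = - \frac{19860}{25537} - \frac{308665}{208} = - \frac{7886508985}{5311696}$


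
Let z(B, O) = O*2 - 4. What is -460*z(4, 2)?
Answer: 0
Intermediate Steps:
z(B, O) = -4 + 2*O (z(B, O) = 2*O - 4 = -4 + 2*O)
-460*z(4, 2) = -460*(-4 + 2*2) = -460*(-4 + 4) = -460*0 = 0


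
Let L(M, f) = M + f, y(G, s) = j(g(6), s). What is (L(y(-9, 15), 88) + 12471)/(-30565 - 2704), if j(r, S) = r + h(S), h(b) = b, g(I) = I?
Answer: -740/1957 ≈ -0.37813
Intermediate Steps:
j(r, S) = S + r (j(r, S) = r + S = S + r)
y(G, s) = 6 + s (y(G, s) = s + 6 = 6 + s)
(L(y(-9, 15), 88) + 12471)/(-30565 - 2704) = (((6 + 15) + 88) + 12471)/(-30565 - 2704) = ((21 + 88) + 12471)/(-33269) = (109 + 12471)*(-1/33269) = 12580*(-1/33269) = -740/1957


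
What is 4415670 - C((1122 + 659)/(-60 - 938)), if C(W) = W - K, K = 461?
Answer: 4407300519/998 ≈ 4.4161e+6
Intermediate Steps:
C(W) = -461 + W (C(W) = W - 1*461 = W - 461 = -461 + W)
4415670 - C((1122 + 659)/(-60 - 938)) = 4415670 - (-461 + (1122 + 659)/(-60 - 938)) = 4415670 - (-461 + 1781/(-998)) = 4415670 - (-461 + 1781*(-1/998)) = 4415670 - (-461 - 1781/998) = 4415670 - 1*(-461859/998) = 4415670 + 461859/998 = 4407300519/998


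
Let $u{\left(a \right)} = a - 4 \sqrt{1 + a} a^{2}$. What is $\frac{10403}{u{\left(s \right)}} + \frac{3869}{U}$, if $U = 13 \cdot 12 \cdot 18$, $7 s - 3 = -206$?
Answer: $\frac{42244646945}{30681053208} + \frac{83224 i \sqrt{7}}{376769} \approx 1.3769 + 0.58442 i$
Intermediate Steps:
$s = -29$ ($s = \frac{3}{7} + \frac{1}{7} \left(-206\right) = \frac{3}{7} - \frac{206}{7} = -29$)
$U = 2808$ ($U = 156 \cdot 18 = 2808$)
$u{\left(a \right)} = a - 4 a^{2} \sqrt{1 + a}$
$\frac{10403}{u{\left(s \right)}} + \frac{3869}{U} = \frac{10403}{\left(-29\right) \left(1 - - 116 \sqrt{1 - 29}\right)} + \frac{3869}{2808} = \frac{10403}{\left(-29\right) \left(1 - - 116 \sqrt{-28}\right)} + 3869 \cdot \frac{1}{2808} = \frac{10403}{\left(-29\right) \left(1 - - 116 \cdot 2 i \sqrt{7}\right)} + \frac{3869}{2808} = \frac{10403}{\left(-29\right) \left(1 + 232 i \sqrt{7}\right)} + \frac{3869}{2808} = \frac{10403}{-29 - 6728 i \sqrt{7}} + \frac{3869}{2808} = \frac{3869}{2808} + \frac{10403}{-29 - 6728 i \sqrt{7}}$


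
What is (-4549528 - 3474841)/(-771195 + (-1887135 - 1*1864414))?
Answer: 8024369/4522744 ≈ 1.7742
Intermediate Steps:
(-4549528 - 3474841)/(-771195 + (-1887135 - 1*1864414)) = -8024369/(-771195 + (-1887135 - 1864414)) = -8024369/(-771195 - 3751549) = -8024369/(-4522744) = -8024369*(-1/4522744) = 8024369/4522744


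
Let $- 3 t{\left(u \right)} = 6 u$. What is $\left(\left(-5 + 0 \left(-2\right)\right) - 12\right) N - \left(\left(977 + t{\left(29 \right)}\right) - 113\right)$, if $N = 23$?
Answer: $-1197$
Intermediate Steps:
$t{\left(u \right)} = - 2 u$ ($t{\left(u \right)} = - \frac{6 u}{3} = - 2 u$)
$\left(\left(-5 + 0 \left(-2\right)\right) - 12\right) N - \left(\left(977 + t{\left(29 \right)}\right) - 113\right) = \left(\left(-5 + 0 \left(-2\right)\right) - 12\right) 23 - \left(\left(977 - 58\right) - 113\right) = \left(\left(-5 + 0\right) - 12\right) 23 - \left(\left(977 - 58\right) - 113\right) = \left(-5 - 12\right) 23 - \left(919 - 113\right) = \left(-17\right) 23 - 806 = -391 - 806 = -1197$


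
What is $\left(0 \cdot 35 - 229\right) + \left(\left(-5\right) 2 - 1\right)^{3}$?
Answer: $-1560$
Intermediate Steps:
$\left(0 \cdot 35 - 229\right) + \left(\left(-5\right) 2 - 1\right)^{3} = \left(0 - 229\right) + \left(-10 - 1\right)^{3} = -229 + \left(-11\right)^{3} = -229 - 1331 = -1560$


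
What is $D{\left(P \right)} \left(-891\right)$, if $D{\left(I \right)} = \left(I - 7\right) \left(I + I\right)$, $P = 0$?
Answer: $0$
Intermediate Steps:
$D{\left(I \right)} = 2 I \left(-7 + I\right)$ ($D{\left(I \right)} = \left(-7 + I\right) 2 I = 2 I \left(-7 + I\right)$)
$D{\left(P \right)} \left(-891\right) = 2 \cdot 0 \left(-7 + 0\right) \left(-891\right) = 2 \cdot 0 \left(-7\right) \left(-891\right) = 0 \left(-891\right) = 0$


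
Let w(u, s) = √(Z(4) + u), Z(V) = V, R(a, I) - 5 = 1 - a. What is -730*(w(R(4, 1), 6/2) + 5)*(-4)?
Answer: 14600 + 2920*√6 ≈ 21753.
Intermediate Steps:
R(a, I) = 6 - a (R(a, I) = 5 + (1 - a) = 6 - a)
w(u, s) = √(4 + u)
-730*(w(R(4, 1), 6/2) + 5)*(-4) = -730*(√(4 + (6 - 1*4)) + 5)*(-4) = -730*(√(4 + (6 - 4)) + 5)*(-4) = -730*(√(4 + 2) + 5)*(-4) = -730*(√6 + 5)*(-4) = -730*(5 + √6)*(-4) = -730*(-20 - 4*√6) = 14600 + 2920*√6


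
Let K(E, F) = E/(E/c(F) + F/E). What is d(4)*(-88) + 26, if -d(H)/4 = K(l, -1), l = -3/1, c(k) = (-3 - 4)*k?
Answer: 11114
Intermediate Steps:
c(k) = -7*k
l = -3 (l = -3*1 = -3)
K(E, F) = E/(F/E - E/(7*F)) (K(E, F) = E/(E/((-7*F)) + F/E) = E/(E*(-1/(7*F)) + F/E) = E/(-E/(7*F) + F/E) = E/(F/E - E/(7*F)))
d(H) = -126 (d(H) = -(-28)*(-1)*(-3)²/((-3)² - 7*(-1)²) = -(-28)*(-1)*9/(9 - 7*1) = -(-28)*(-1)*9/(9 - 7) = -(-28)*(-1)*9/2 = -4*63/2 = -126)
d(4)*(-88) + 26 = -126*(-88) + 26 = 11088 + 26 = 11114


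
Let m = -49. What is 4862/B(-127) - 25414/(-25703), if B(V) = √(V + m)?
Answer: 25414/25703 - 221*I*√11/2 ≈ 0.98876 - 366.49*I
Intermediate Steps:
B(V) = √(-49 + V) (B(V) = √(V - 49) = √(-49 + V))
4862/B(-127) - 25414/(-25703) = 4862/(√(-49 - 127)) - 25414/(-25703) = 4862/(√(-176)) - 25414*(-1/25703) = 4862/((4*I*√11)) + 25414/25703 = 4862*(-I*√11/44) + 25414/25703 = -221*I*√11/2 + 25414/25703 = 25414/25703 - 221*I*√11/2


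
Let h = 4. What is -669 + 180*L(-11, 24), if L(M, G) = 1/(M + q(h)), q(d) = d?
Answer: -4863/7 ≈ -694.71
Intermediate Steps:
L(M, G) = 1/(4 + M) (L(M, G) = 1/(M + 4) = 1/(4 + M))
-669 + 180*L(-11, 24) = -669 + 180/(4 - 11) = -669 + 180/(-7) = -669 + 180*(-1/7) = -669 - 180/7 = -4863/7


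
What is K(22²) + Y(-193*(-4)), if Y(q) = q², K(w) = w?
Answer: 596468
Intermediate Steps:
K(22²) + Y(-193*(-4)) = 22² + (-193*(-4))² = 484 + 772² = 484 + 595984 = 596468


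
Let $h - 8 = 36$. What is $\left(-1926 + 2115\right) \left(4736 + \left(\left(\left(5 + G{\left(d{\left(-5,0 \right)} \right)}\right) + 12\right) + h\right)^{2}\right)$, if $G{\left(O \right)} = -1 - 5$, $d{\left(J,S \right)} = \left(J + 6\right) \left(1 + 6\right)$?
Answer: $1466829$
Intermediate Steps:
$h = 44$ ($h = 8 + 36 = 44$)
$d{\left(J,S \right)} = 42 + 7 J$ ($d{\left(J,S \right)} = \left(6 + J\right) 7 = 42 + 7 J$)
$G{\left(O \right)} = -6$
$\left(-1926 + 2115\right) \left(4736 + \left(\left(\left(5 + G{\left(d{\left(-5,0 \right)} \right)}\right) + 12\right) + h\right)^{2}\right) = \left(-1926 + 2115\right) \left(4736 + \left(\left(\left(5 - 6\right) + 12\right) + 44\right)^{2}\right) = 189 \left(4736 + \left(\left(-1 + 12\right) + 44\right)^{2}\right) = 189 \left(4736 + \left(11 + 44\right)^{2}\right) = 189 \left(4736 + 55^{2}\right) = 189 \left(4736 + 3025\right) = 189 \cdot 7761 = 1466829$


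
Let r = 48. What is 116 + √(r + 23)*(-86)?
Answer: 116 - 86*√71 ≈ -608.65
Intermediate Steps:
116 + √(r + 23)*(-86) = 116 + √(48 + 23)*(-86) = 116 + √71*(-86) = 116 - 86*√71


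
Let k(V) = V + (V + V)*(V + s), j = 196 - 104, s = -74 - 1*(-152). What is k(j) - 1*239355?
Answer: -207983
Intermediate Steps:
s = 78 (s = -74 + 152 = 78)
j = 92
k(V) = V + 2*V*(78 + V) (k(V) = V + (V + V)*(V + 78) = V + (2*V)*(78 + V) = V + 2*V*(78 + V))
k(j) - 1*239355 = 92*(157 + 2*92) - 1*239355 = 92*(157 + 184) - 239355 = 92*341 - 239355 = 31372 - 239355 = -207983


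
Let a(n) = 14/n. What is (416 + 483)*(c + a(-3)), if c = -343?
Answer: -937657/3 ≈ -3.1255e+5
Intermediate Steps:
(416 + 483)*(c + a(-3)) = (416 + 483)*(-343 + 14/(-3)) = 899*(-343 + 14*(-1/3)) = 899*(-343 - 14/3) = 899*(-1043/3) = -937657/3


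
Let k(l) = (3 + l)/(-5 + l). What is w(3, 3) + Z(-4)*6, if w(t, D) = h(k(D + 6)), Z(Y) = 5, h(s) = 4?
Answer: 34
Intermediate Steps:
k(l) = (3 + l)/(-5 + l)
w(t, D) = 4
w(3, 3) + Z(-4)*6 = 4 + 5*6 = 4 + 30 = 34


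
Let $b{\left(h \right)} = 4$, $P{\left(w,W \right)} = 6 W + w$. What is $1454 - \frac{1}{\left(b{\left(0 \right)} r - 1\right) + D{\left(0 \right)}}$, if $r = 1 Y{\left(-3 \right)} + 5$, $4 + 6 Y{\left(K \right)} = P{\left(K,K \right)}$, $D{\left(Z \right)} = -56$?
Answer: $\frac{234097}{161} \approx 1454.0$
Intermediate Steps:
$P{\left(w,W \right)} = w + 6 W$
$Y{\left(K \right)} = - \frac{2}{3} + \frac{7 K}{6}$ ($Y{\left(K \right)} = - \frac{2}{3} + \frac{K + 6 K}{6} = - \frac{2}{3} + \frac{7 K}{6}$)
$r = \frac{5}{6}$ ($r = 1 \left(- \frac{2}{3} + \frac{7}{6} \left(-3\right)\right) + 5 = 1 \left(- \frac{2}{3} - \frac{7}{2}\right) + 5 = 1 \left(- \frac{25}{6}\right) + 5 = - \frac{25}{6} + 5 = \frac{5}{6} \approx 0.83333$)
$1454 - \frac{1}{\left(b{\left(0 \right)} r - 1\right) + D{\left(0 \right)}} = 1454 - \frac{1}{\left(4 \cdot \frac{5}{6} - 1\right) - 56} = 1454 - \frac{1}{\left(\frac{10}{3} - 1\right) - 56} = 1454 - \frac{1}{\frac{7}{3} - 56} = 1454 - \frac{1}{- \frac{161}{3}} = 1454 - - \frac{3}{161} = 1454 + \frac{3}{161} = \frac{234097}{161}$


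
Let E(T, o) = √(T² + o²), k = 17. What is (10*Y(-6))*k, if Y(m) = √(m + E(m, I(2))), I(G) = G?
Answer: 170*√(-6 + 2*√10) ≈ 96.849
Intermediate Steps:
Y(m) = √(m + √(4 + m²)) (Y(m) = √(m + √(m² + 2²)) = √(m + √(m² + 4)) = √(m + √(4 + m²)))
(10*Y(-6))*k = (10*√(-6 + √(4 + (-6)²)))*17 = (10*√(-6 + √(4 + 36)))*17 = (10*√(-6 + √40))*17 = (10*√(-6 + 2*√10))*17 = 170*√(-6 + 2*√10)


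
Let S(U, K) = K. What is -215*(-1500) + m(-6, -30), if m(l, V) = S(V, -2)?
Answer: 322498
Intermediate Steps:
m(l, V) = -2
-215*(-1500) + m(-6, -30) = -215*(-1500) - 2 = 322500 - 2 = 322498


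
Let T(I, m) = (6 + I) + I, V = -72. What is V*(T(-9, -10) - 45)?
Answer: 4104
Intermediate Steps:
T(I, m) = 6 + 2*I
V*(T(-9, -10) - 45) = -72*((6 + 2*(-9)) - 45) = -72*((6 - 18) - 45) = -72*(-12 - 45) = -72*(-57) = 4104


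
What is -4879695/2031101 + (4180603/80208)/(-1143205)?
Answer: -63921165043315529/26605736311241520 ≈ -2.4025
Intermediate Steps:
-4879695/2031101 + (4180603/80208)/(-1143205) = -4879695*1/2031101 + (4180603*(1/80208))*(-1/1143205) = -4879695/2031101 + (4180603/80208)*(-1/1143205) = -4879695/2031101 - 597229/13099169520 = -63921165043315529/26605736311241520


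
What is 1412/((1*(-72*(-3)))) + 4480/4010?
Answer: 165745/21654 ≈ 7.6542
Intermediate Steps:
1412/((1*(-72*(-3)))) + 4480/4010 = 1412/((1*216)) + 4480*(1/4010) = 1412/216 + 448/401 = 1412*(1/216) + 448/401 = 353/54 + 448/401 = 165745/21654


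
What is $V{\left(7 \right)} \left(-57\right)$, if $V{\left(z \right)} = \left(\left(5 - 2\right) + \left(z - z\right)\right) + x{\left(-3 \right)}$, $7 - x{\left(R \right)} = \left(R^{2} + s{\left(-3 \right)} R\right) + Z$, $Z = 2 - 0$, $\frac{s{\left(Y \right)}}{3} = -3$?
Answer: $1596$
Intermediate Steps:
$s{\left(Y \right)} = -9$ ($s{\left(Y \right)} = 3 \left(-3\right) = -9$)
$Z = 2$ ($Z = 2 + 0 = 2$)
$x{\left(R \right)} = 5 - R^{2} + 9 R$ ($x{\left(R \right)} = 7 - \left(\left(R^{2} - 9 R\right) + 2\right) = 7 - \left(2 + R^{2} - 9 R\right) = 5 - R^{2} + 9 R$)
$V{\left(z \right)} = -28$ ($V{\left(z \right)} = \left(\left(5 - 2\right) + \left(z - z\right)\right) + \left(5 - \left(-3\right)^{2} + 9 \left(-3\right)\right) = \left(3 + 0\right) - 31 = 3 - 31 = -28$)
$V{\left(7 \right)} \left(-57\right) = \left(-28\right) \left(-57\right) = 1596$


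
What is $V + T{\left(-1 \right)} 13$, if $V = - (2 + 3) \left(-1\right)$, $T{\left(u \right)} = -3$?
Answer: $-34$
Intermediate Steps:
$V = 5$ ($V = \left(-1\right) 5 \left(-1\right) = \left(-5\right) \left(-1\right) = 5$)
$V + T{\left(-1 \right)} 13 = 5 - 39 = -34$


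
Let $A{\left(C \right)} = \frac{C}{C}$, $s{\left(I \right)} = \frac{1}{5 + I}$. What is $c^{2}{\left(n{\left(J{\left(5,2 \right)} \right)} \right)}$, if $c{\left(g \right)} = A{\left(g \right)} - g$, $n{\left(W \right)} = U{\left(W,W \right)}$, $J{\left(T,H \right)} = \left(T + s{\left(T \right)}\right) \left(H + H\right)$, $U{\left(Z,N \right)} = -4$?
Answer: $25$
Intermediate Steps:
$A{\left(C \right)} = 1$
$J{\left(T,H \right)} = 2 H \left(T + \frac{1}{5 + T}\right)$ ($J{\left(T,H \right)} = \left(T + \frac{1}{5 + T}\right) \left(H + H\right) = \left(T + \frac{1}{5 + T}\right) 2 H = 2 H \left(T + \frac{1}{5 + T}\right)$)
$n{\left(W \right)} = -4$
$c{\left(g \right)} = 1 - g$
$c^{2}{\left(n{\left(J{\left(5,2 \right)} \right)} \right)} = \left(1 - -4\right)^{2} = \left(1 + 4\right)^{2} = 5^{2} = 25$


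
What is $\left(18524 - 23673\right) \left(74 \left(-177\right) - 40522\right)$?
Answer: $276089380$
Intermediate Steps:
$\left(18524 - 23673\right) \left(74 \left(-177\right) - 40522\right) = - 5149 \left(-13098 - 40522\right) = \left(-5149\right) \left(-53620\right) = 276089380$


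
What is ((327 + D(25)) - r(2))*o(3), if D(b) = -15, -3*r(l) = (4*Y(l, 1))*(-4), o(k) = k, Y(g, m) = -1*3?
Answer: 984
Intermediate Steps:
Y(g, m) = -3
r(l) = -16 (r(l) = -4*(-3)*(-4)/3 = -(-4)*(-4) = -1/3*48 = -16)
((327 + D(25)) - r(2))*o(3) = ((327 - 15) - 1*(-16))*3 = (312 + 16)*3 = 328*3 = 984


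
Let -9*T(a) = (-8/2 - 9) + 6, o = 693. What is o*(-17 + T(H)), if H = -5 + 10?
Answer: -11242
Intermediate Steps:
H = 5
T(a) = 7/9 (T(a) = -((-8/2 - 9) + 6)/9 = -((-8*½ - 9) + 6)/9 = -((-4 - 9) + 6)/9 = -(-13 + 6)/9 = -⅑*(-7) = 7/9)
o*(-17 + T(H)) = 693*(-17 + 7/9) = 693*(-146/9) = -11242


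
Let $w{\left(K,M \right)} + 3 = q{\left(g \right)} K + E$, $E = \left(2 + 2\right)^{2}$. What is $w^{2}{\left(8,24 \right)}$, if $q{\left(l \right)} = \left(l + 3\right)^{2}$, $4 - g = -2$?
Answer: $436921$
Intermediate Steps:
$E = 16$ ($E = 4^{2} = 16$)
$g = 6$ ($g = 4 - -2 = 4 + 2 = 6$)
$q{\left(l \right)} = \left(3 + l\right)^{2}$
$w{\left(K,M \right)} = 13 + 81 K$ ($w{\left(K,M \right)} = -3 + \left(\left(3 + 6\right)^{2} K + 16\right) = -3 + \left(9^{2} K + 16\right) = -3 + \left(81 K + 16\right) = -3 + \left(16 + 81 K\right) = 13 + 81 K$)
$w^{2}{\left(8,24 \right)} = \left(13 + 81 \cdot 8\right)^{2} = \left(13 + 648\right)^{2} = 661^{2} = 436921$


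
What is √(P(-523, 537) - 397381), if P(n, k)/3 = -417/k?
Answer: 4*I*√795784954/179 ≈ 630.38*I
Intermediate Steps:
P(n, k) = -1251/k (P(n, k) = 3*(-417/k) = -1251/k)
√(P(-523, 537) - 397381) = √(-1251/537 - 397381) = √(-1251*1/537 - 397381) = √(-417/179 - 397381) = √(-71131616/179) = 4*I*√795784954/179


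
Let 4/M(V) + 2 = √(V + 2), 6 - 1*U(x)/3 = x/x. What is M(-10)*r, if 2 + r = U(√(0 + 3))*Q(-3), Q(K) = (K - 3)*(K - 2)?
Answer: -896/3 - 896*I*√2/3 ≈ -298.67 - 422.38*I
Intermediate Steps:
U(x) = 15 (U(x) = 18 - 3*x/x = 18 - 3*1 = 18 - 3 = 15)
Q(K) = (-3 + K)*(-2 + K)
M(V) = 4/(-2 + √(2 + V)) (M(V) = 4/(-2 + √(V + 2)) = 4/(-2 + √(2 + V)))
r = 448 (r = -2 + 15*(6 + (-3)² - 5*(-3)) = -2 + 15*(6 + 9 + 15) = -2 + 15*30 = -2 + 450 = 448)
M(-10)*r = (4/(-2 + √(2 - 10)))*448 = (4/(-2 + √(-8)))*448 = (4/(-2 + 2*I*√2))*448 = 1792/(-2 + 2*I*√2)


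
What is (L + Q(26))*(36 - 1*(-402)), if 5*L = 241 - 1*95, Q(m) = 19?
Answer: 105558/5 ≈ 21112.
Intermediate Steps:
L = 146/5 (L = (241 - 1*95)/5 = (241 - 95)/5 = (⅕)*146 = 146/5 ≈ 29.200)
(L + Q(26))*(36 - 1*(-402)) = (146/5 + 19)*(36 - 1*(-402)) = 241*(36 + 402)/5 = (241/5)*438 = 105558/5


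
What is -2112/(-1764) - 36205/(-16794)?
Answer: 2759293/822906 ≈ 3.3531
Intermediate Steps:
-2112/(-1764) - 36205/(-16794) = -2112*(-1/1764) - 36205*(-1/16794) = 176/147 + 36205/16794 = 2759293/822906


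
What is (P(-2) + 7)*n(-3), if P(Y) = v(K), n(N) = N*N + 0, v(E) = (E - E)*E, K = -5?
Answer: 63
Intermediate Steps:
v(E) = 0 (v(E) = 0*E = 0)
n(N) = N² (n(N) = N² + 0 = N²)
P(Y) = 0
(P(-2) + 7)*n(-3) = (0 + 7)*(-3)² = 7*9 = 63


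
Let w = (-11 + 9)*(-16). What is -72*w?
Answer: -2304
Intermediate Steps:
w = 32 (w = -2*(-16) = 32)
-72*w = -72*32 = -2304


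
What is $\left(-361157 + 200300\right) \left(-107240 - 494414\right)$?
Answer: $96780257478$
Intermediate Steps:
$\left(-361157 + 200300\right) \left(-107240 - 494414\right) = \left(-160857\right) \left(-601654\right) = 96780257478$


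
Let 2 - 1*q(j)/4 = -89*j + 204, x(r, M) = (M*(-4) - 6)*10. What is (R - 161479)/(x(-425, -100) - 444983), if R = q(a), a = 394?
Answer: 22023/441043 ≈ 0.049934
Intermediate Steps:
x(r, M) = -60 - 40*M (x(r, M) = (-4*M - 6)*10 = (-6 - 4*M)*10 = -60 - 40*M)
q(j) = -808 + 356*j (q(j) = 8 - 4*(-89*j + 204) = 8 - 4*(204 - 89*j) = 8 + (-816 + 356*j) = -808 + 356*j)
R = 139456 (R = -808 + 356*394 = -808 + 140264 = 139456)
(R - 161479)/(x(-425, -100) - 444983) = (139456 - 161479)/((-60 - 40*(-100)) - 444983) = -22023/((-60 + 4000) - 444983) = -22023/(3940 - 444983) = -22023/(-441043) = -22023*(-1/441043) = 22023/441043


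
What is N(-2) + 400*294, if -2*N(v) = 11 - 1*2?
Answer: 235191/2 ≈ 1.1760e+5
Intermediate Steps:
N(v) = -9/2 (N(v) = -(11 - 1*2)/2 = -(11 - 2)/2 = -1/2*9 = -9/2)
N(-2) + 400*294 = -9/2 + 400*294 = -9/2 + 117600 = 235191/2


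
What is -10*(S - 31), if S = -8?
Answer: 390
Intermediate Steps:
-10*(S - 31) = -10*(-8 - 31) = -10*(-39) = 390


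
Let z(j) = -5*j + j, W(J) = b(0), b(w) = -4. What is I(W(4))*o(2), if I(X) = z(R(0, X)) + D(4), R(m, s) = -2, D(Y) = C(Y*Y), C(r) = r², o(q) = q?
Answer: 528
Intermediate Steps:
D(Y) = Y⁴ (D(Y) = (Y*Y)² = (Y²)² = Y⁴)
W(J) = -4
z(j) = -4*j
I(X) = 264 (I(X) = -4*(-2) + 4⁴ = 8 + 256 = 264)
I(W(4))*o(2) = 264*2 = 528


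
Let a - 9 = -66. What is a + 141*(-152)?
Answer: -21489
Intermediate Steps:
a = -57 (a = 9 - 66 = -57)
a + 141*(-152) = -57 + 141*(-152) = -57 - 21432 = -21489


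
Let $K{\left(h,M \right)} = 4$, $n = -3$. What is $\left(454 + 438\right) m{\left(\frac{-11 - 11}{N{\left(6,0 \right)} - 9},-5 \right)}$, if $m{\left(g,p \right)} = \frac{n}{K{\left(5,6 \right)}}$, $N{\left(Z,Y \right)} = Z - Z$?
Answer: $-669$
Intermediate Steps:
$N{\left(Z,Y \right)} = 0$
$m{\left(g,p \right)} = - \frac{3}{4}$
$\left(454 + 438\right) m{\left(\frac{-11 - 11}{N{\left(6,0 \right)} - 9},-5 \right)} = \left(454 + 438\right) \left(- \frac{3}{4}\right) = 892 \left(- \frac{3}{4}\right) = -669$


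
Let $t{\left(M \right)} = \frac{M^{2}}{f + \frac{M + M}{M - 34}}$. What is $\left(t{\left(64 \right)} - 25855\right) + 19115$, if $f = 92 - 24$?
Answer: $- \frac{1811180}{271} \approx -6683.3$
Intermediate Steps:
$f = 68$
$t{\left(M \right)} = \frac{M^{2}}{68 + \frac{2 M}{-34 + M}}$ ($t{\left(M \right)} = \frac{M^{2}}{68 + \frac{M + M}{M - 34}} = \frac{M^{2}}{68 + \frac{2 M}{-34 + M}}$)
$\left(t{\left(64 \right)} - 25855\right) + 19115 = \left(\frac{64^{2} \left(-34 + 64\right)}{2 \left(-1156 + 35 \cdot 64\right)} - 25855\right) + 19115 = \left(\frac{1}{2} \cdot 4096 \frac{1}{-1156 + 2240} \cdot 30 - 25855\right) + 19115 = \left(\frac{1}{2} \cdot 4096 \cdot \frac{1}{1084} \cdot 30 - 25855\right) + 19115 = \left(\frac{15360}{271} - 25855\right) + 19115 = - \frac{6991345}{271} + 19115 = - \frac{1811180}{271}$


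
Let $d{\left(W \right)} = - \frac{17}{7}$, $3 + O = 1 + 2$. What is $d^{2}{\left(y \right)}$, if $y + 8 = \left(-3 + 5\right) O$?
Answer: $\frac{289}{49} \approx 5.898$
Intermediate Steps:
$O = 0$ ($O = -3 + \left(1 + 2\right) = -3 + 3 = 0$)
$y = -8$ ($y = -8 + \left(-3 + 5\right) 0 = -8 + 2 \cdot 0 = -8 + 0 = -8$)
$d{\left(W \right)} = - \frac{17}{7}$ ($d{\left(W \right)} = \left(-17\right) \frac{1}{7} = - \frac{17}{7}$)
$d^{2}{\left(y \right)} = \left(- \frac{17}{7}\right)^{2} = \frac{289}{49}$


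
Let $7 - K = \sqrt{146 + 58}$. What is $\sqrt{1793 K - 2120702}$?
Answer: $\sqrt{-2108151 - 3586 \sqrt{51}} \approx 1460.7 i$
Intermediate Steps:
$K = 7 - 2 \sqrt{51}$ ($K = 7 - \sqrt{146 + 58} = 7 - \sqrt{204} = 7 - 2 \sqrt{51} \approx -7.2829$)
$\sqrt{1793 K - 2120702} = \sqrt{1793 \left(7 - 2 \sqrt{51}\right) - 2120702} = \sqrt{\left(12551 - 3586 \sqrt{51}\right) - 2120702} = \sqrt{-2108151 - 3586 \sqrt{51}}$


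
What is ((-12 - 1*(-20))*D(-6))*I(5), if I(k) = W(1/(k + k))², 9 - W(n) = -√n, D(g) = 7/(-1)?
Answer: -22708/5 - 504*√10/5 ≈ -4860.4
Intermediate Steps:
D(g) = -7 (D(g) = 7*(-1) = -7)
W(n) = 9 + √n (W(n) = 9 - (-1)*√n = 9 + √n)
I(k) = (9 + √2*√(1/k)/2)² (I(k) = (9 + √(1/(k + k)))² = (9 + √(1/(2*k)))² = (9 + √2*√(1/k)/2)²)
((-12 - 1*(-20))*D(-6))*I(5) = ((-12 - 1*(-20))*(-7))*((18 + √2*√(1/5))²/4) = ((-12 + 20)*(-7))*((18 + √2*√(⅕))²/4) = (8*(-7))*((18 + √2*(√5/5))²/4) = -14*(18 + √10/5)²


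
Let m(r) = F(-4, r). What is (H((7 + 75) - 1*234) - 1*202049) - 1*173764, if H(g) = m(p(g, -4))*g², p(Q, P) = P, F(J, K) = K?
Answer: -468229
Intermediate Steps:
m(r) = r
H(g) = -4*g²
(H((7 + 75) - 1*234) - 1*202049) - 1*173764 = (-4*((7 + 75) - 1*234)² - 1*202049) - 1*173764 = (-4*(82 - 234)² - 202049) - 173764 = (-4*(-152)² - 202049) - 173764 = (-4*23104 - 202049) - 173764 = (-92416 - 202049) - 173764 = -294465 - 173764 = -468229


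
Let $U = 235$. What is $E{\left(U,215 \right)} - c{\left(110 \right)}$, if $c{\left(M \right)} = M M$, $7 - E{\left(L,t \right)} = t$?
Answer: $-12308$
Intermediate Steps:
$E{\left(L,t \right)} = 7 - t$
$c{\left(M \right)} = M^{2}$
$E{\left(U,215 \right)} - c{\left(110 \right)} = \left(7 - 215\right) - 110^{2} = \left(7 - 215\right) - 12100 = -208 - 12100 = -12308$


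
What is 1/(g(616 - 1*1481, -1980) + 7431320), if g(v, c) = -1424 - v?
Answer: 1/7430761 ≈ 1.3458e-7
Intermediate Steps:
1/(g(616 - 1*1481, -1980) + 7431320) = 1/((-1424 - (616 - 1*1481)) + 7431320) = 1/((-1424 - (616 - 1481)) + 7431320) = 1/((-1424 - 1*(-865)) + 7431320) = 1/((-1424 + 865) + 7431320) = 1/(-559 + 7431320) = 1/7430761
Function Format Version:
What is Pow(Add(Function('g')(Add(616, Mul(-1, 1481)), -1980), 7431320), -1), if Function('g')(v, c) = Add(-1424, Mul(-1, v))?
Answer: Rational(1, 7430761) ≈ 1.3458e-7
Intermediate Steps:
Pow(Add(Function('g')(Add(616, Mul(-1, 1481)), -1980), 7431320), -1) = Pow(Add(Add(-1424, Mul(-1, Add(616, Mul(-1, 1481)))), 7431320), -1) = Pow(Add(Add(-1424, Mul(-1, Add(616, -1481))), 7431320), -1) = Pow(Add(Add(-1424, Mul(-1, -865)), 7431320), -1) = Pow(Add(Add(-1424, 865), 7431320), -1) = Pow(Add(-559, 7431320), -1) = Pow(7430761, -1) = Rational(1, 7430761)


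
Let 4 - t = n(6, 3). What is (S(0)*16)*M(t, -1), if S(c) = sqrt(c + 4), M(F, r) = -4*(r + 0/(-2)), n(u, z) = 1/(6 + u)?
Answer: 128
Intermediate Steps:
t = 47/12 (t = 4 - 1/(6 + 6) = 4 - 1/12 = 47/12 ≈ 3.9167)
M(F, r) = -4*r (M(F, r) = -4*(r + 0*(-1/2)) = -4*(r + 0) = -4*r)
S(c) = sqrt(4 + c)
(S(0)*16)*M(t, -1) = (sqrt(4 + 0)*16)*(-4*(-1)) = (sqrt(4)*16)*4 = (2*16)*4 = 32*4 = 128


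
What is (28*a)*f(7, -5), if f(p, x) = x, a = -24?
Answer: 3360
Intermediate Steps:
(28*a)*f(7, -5) = (28*(-24))*(-5) = -672*(-5) = 3360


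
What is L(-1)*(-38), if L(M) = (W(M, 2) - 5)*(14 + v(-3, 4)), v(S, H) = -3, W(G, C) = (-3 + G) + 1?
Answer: 3344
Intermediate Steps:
W(G, C) = -2 + G
L(M) = -77 + 11*M (L(M) = ((-2 + M) - 5)*(14 - 3) = (-7 + M)*11 = -77 + 11*M)
L(-1)*(-38) = (-77 + 11*(-1))*(-38) = (-77 - 11)*(-38) = -88*(-38) = 3344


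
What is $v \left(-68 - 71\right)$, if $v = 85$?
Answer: $-11815$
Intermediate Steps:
$v \left(-68 - 71\right) = 85 \left(-68 - 71\right) = 85 \left(-139\right) = -11815$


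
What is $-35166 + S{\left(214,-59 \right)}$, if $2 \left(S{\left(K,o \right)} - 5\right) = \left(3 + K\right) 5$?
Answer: $- \frac{69237}{2} \approx -34619.0$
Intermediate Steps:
$S{\left(K,o \right)} = \frac{25}{2} + \frac{5 K}{2}$ ($S{\left(K,o \right)} = 5 + \frac{\left(3 + K\right) 5}{2} = 5 + \frac{15 + 5 K}{2} = 5 + \left(\frac{15}{2} + \frac{5 K}{2}\right) = \frac{25}{2} + \frac{5 K}{2}$)
$-35166 + S{\left(214,-59 \right)} = -35166 + \left(\frac{25}{2} + \frac{5}{2} \cdot 214\right) = -35166 + \left(\frac{25}{2} + 535\right) = -35166 + \frac{1095}{2} = - \frac{69237}{2}$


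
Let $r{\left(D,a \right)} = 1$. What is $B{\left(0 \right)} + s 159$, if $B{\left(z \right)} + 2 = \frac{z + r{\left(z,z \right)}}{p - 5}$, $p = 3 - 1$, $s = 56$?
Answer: $\frac{26705}{3} \approx 8901.7$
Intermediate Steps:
$p = 2$ ($p = 3 - 1 = 2$)
$B{\left(z \right)} = - \frac{7}{3} - \frac{z}{3}$ ($B{\left(z \right)} = -2 + \frac{z + 1}{2 - 5} = -2 + \frac{1 + z}{-3} = -2 + \left(1 + z\right) \left(- \frac{1}{3}\right) = -2 - \left(\frac{1}{3} + \frac{z}{3}\right) = - \frac{7}{3} - \frac{z}{3}$)
$B{\left(0 \right)} + s 159 = \left(- \frac{7}{3} - 0\right) + 56 \cdot 159 = \left(- \frac{7}{3} + 0\right) + 8904 = - \frac{7}{3} + 8904 = \frac{26705}{3}$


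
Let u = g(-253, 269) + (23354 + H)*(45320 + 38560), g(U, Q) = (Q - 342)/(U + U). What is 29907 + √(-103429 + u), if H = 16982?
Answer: 29907 + √866241542381974/506 ≈ 88073.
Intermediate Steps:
g(U, Q) = (-342 + Q)/(2*U) (g(U, Q) = (-342 + Q)/((2*U)) = (-342 + Q)*(1/(2*U)) = (-342 + Q)/(2*U))
u = 1711992142153/506 (u = (½)*(-342 + 269)/(-253) + (23354 + 16982)*(45320 + 38560) = (½)*(-1/253)*(-73) + 40336*83880 = 73/506 + 3383383680 = 1711992142153/506 ≈ 3.3834e+9)
29907 + √(-103429 + u) = 29907 + √(-103429 + 1711992142153/506) = 29907 + √(1711939807079/506) = 29907 + √866241542381974/506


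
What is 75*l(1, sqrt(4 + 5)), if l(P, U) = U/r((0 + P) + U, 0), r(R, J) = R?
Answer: 225/4 ≈ 56.250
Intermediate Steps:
l(P, U) = U/(P + U) (l(P, U) = U/((0 + P) + U) = U/(P + U))
75*l(1, sqrt(4 + 5)) = 75*(sqrt(4 + 5)/(1 + sqrt(4 + 5))) = 75*(sqrt(9)/(1 + sqrt(9))) = 75*(3/(1 + 3)) = 75*(3/4) = 225/4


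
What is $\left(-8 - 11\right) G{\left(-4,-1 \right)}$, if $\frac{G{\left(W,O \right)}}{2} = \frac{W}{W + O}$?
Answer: $- \frac{152}{5} \approx -30.4$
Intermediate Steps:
$G{\left(W,O \right)} = \frac{2 W}{O + W}$ ($G{\left(W,O \right)} = 2 \frac{W}{W + O} = 2 \frac{W}{O + W} = \frac{2 W}{O + W}$)
$\left(-8 - 11\right) G{\left(-4,-1 \right)} = \left(-8 - 11\right) 2 \left(-4\right) \frac{1}{-1 - 4} = - 19 \cdot 2 \left(-4\right) \frac{1}{-5} = - 19 \cdot 2 \left(-4\right) \left(- \frac{1}{5}\right) = \left(-19\right) \frac{8}{5} = - \frac{152}{5}$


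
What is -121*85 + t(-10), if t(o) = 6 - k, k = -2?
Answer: -10277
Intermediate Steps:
t(o) = 8 (t(o) = 6 - 1*(-2) = 6 + 2 = 8)
-121*85 + t(-10) = -121*85 + 8 = -10285 + 8 = -10277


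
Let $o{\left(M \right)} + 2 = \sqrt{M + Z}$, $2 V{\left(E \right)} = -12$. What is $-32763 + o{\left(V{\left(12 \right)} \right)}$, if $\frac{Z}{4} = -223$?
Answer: $-32765 + i \sqrt{898} \approx -32765.0 + 29.967 i$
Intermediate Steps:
$Z = -892$ ($Z = 4 \left(-223\right) = -892$)
$V{\left(E \right)} = -6$ ($V{\left(E \right)} = \frac{1}{2} \left(-12\right) = -6$)
$o{\left(M \right)} = -2 + \sqrt{-892 + M}$ ($o{\left(M \right)} = -2 + \sqrt{M - 892} = -2 + \sqrt{-892 + M}$)
$-32763 + o{\left(V{\left(12 \right)} \right)} = -32763 - \left(2 - \sqrt{-892 - 6}\right) = -32763 - \left(2 - \sqrt{-898}\right) = -32763 - \left(2 - i \sqrt{898}\right) = -32765 + i \sqrt{898}$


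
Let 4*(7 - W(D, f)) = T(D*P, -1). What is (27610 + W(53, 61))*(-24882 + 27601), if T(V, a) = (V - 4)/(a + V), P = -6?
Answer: 47907379715/638 ≈ 7.5090e+7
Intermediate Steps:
T(V, a) = (-4 + V)/(V + a)
W(D, f) = 7 - (-4 - 6*D)/(4*(-1 - 6*D)) (W(D, f) = 7 - (-4 + D*(-6))/(4*(D*(-6) - 1)) = 7 - (-4 - 6*D)/(4*(-6*D - 1)) = 7 - (-4 - 6*D)/(4*(-1 - 6*D)))
(27610 + W(53, 61))*(-24882 + 27601) = (27610 + 3*(4 + 27*53)/(2*(1 + 6*53)))*(-24882 + 27601) = (27610 + 3*(4 + 1431)/(2*(1 + 318)))*2719 = (27610 + (3/2)*1435/319)*2719 = (27610 + (3/2)*(1/319)*1435)*2719 = (27610 + 4305/638)*2719 = (17619485/638)*2719 = 47907379715/638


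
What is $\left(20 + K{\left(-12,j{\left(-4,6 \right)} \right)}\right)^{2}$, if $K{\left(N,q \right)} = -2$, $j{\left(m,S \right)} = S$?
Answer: $324$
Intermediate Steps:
$\left(20 + K{\left(-12,j{\left(-4,6 \right)} \right)}\right)^{2} = \left(20 - 2\right)^{2} = 18^{2} = 324$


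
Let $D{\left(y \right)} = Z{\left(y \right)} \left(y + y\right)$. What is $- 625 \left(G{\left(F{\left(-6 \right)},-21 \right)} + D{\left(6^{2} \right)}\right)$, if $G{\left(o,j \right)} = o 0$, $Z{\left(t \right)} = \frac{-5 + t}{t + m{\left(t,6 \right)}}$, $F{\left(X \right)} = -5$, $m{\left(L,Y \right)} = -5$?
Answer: $-45000$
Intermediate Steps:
$Z{\left(t \right)} = 1$ ($Z{\left(t \right)} = \frac{-5 + t}{t - 5} = \frac{-5 + t}{-5 + t} = 1$)
$G{\left(o,j \right)} = 0$
$D{\left(y \right)} = 2 y$ ($D{\left(y \right)} = 1 \left(y + y\right) = 1 \cdot 2 y = 2 y$)
$- 625 \left(G{\left(F{\left(-6 \right)},-21 \right)} + D{\left(6^{2} \right)}\right) = - 625 \left(0 + 2 \cdot 6^{2}\right) = - 625 \left(0 + 2 \cdot 36\right) = - 625 \left(0 + 72\right) = \left(-625\right) 72 = -45000$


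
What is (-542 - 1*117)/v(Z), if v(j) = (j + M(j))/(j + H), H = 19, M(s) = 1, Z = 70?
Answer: -58651/71 ≈ -826.07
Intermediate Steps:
v(j) = (1 + j)/(19 + j) (v(j) = (j + 1)/(j + 19) = (1 + j)/(19 + j))
(-542 - 1*117)/v(Z) = (-542 - 1*117)/(((1 + 70)/(19 + 70))) = (-542 - 117)/((71/89)) = -659/((1/89)*71) = -659/71/89 = -659*89/71 = -58651/71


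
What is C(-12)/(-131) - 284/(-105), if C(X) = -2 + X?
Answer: 38674/13755 ≈ 2.8116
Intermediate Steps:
C(-12)/(-131) - 284/(-105) = (-2 - 12)/(-131) - 284/(-105) = -14*(-1/131) - 284*(-1/105) = 14/131 + 284/105 = 38674/13755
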